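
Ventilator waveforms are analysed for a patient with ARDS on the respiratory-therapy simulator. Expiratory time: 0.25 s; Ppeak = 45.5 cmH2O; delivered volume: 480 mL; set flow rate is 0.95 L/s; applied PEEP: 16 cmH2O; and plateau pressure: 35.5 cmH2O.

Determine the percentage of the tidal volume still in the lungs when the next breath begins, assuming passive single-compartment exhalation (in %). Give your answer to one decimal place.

R = (PIP − Pplat)/V̇ = (45.5 − 35.5) / 0.95 = 10.0/0.95 = 10.526 cmH2O·s/L.
C = Vt/(Pplat − PEEP) = 480.0 / (35.5 − 16) = 480.0/19.5 = 24.615 mL/cmH2O.
τ = R × C = 10.526 × 0.02462 L/cmH2O = 0.2592 s.
Fraction remaining at end-expiration = e^(−Te/τ) = e^(−0.25/0.2592) = 0.3812 → 38.12%.

38.1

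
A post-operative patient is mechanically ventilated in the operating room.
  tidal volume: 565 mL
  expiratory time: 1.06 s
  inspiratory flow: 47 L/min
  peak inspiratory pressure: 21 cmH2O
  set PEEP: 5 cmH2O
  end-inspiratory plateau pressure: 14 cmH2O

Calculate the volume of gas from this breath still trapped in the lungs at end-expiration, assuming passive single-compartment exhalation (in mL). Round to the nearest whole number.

85

Flow: 47 L/min ÷ 60 = 0.7833 L/s.
R = (PIP − Pplat)/V̇ = (21 − 14) / 0.7833 = 7.0/0.7833 = 8.937 cmH2O·s/L.
C = Vt/(Pplat − PEEP) = 565.0 / (14 − 5) = 565.0/9.0 = 62.778 mL/cmH2O.
τ = R × C = 8.937 × 0.06278 L/cmH2O = 0.5611 s.
Fraction remaining = e^(−Te/τ) = e^(−1.06/0.5611) = 0.1512.
Trapped volume = 565.0 × 0.1512 = 85.428 mL.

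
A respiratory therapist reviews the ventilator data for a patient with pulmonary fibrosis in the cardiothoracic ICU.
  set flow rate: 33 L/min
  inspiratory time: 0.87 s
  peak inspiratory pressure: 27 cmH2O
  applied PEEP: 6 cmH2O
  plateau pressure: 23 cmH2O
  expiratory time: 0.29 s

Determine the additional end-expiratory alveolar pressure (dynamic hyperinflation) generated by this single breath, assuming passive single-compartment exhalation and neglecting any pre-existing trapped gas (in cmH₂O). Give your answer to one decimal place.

Flow: 33 L/min ÷ 60 = 0.55 L/s.
Vt = flow × Ti = 0.55 L/s × 0.87 s × 1000 mL/L = 478.5 mL.
R = (PIP − Pplat)/V̇ = (27 − 23) / 0.55 = 4.0/0.55 = 7.273 cmH2O·s/L.
C = Vt/(Pplat − PEEP) = 478.5 / (23 − 6) = 478.5/17.0 = 28.147 mL/cmH2O.
τ = R × C = 7.273 × 0.02815 L/cmH2O = 0.2047 s.
Fraction remaining = e^(−Te/τ) = e^(−0.29/0.2047) = 0.2425; trapped volume = 478.5 × 0.2425 = 116.04 mL.
Additional alveolar pressure from trapping ≈ V_trapped / C = 116.04 / 28.147 = 4.123 cmH2O.

4.1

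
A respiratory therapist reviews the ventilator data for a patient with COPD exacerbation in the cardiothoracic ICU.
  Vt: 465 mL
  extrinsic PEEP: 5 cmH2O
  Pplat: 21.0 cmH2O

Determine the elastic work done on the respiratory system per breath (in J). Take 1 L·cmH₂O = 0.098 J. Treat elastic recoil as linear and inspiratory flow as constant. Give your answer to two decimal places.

Elastic work ≈ ½ × (Pplat − PEEP) × Vt = 0.5 × (21.0 − 5) × 0.465 L = 0.5 × 16.0 × 0.465 = 3.72 L·cmH2O.
× 0.098 J/(L·cmH2O) → 0.3646 J.

0.36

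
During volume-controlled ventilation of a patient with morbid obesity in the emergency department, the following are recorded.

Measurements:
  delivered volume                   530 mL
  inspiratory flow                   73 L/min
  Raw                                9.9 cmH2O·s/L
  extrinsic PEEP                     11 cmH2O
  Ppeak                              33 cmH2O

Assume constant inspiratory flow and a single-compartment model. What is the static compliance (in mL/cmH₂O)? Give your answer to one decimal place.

53.2

Flow: 73 L/min ÷ 60 = 1.2167 L/s.
Equation of motion (constant flow): PIP = Vt/C + R·V̇ + PEEP.
Vt/C = PIP − R·V̇ − PEEP = 33 − 9.9×1.2167 − 11 = 33 − 12.045 − 11 = 9.955 cmH2O.
C = Vt / 9.955 = 530 / 9.955 = 53.24 mL/cmH2O.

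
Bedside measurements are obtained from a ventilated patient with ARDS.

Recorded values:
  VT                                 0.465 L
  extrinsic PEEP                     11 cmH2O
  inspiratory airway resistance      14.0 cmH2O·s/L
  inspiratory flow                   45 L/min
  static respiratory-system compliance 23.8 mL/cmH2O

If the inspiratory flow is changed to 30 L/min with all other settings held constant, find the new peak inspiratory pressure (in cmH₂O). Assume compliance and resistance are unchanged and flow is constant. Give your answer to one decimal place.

37.5

Flow: 45 L/min ÷ 60 = 0.75 L/s.
New flow: 30 L/min ÷ 60 = 0.5 L/s.
PIP = Vt/C + R·V̇ + PEEP (constant-flow equation of motion).
Only the resistive term changes: ΔPIP = R × ΔV̇ = 14.0 × (0.5 − 0.75) = 14.0 × -0.25 = -3.5 cmH2O.
Original PIP = 465/23.8 + 14.0×0.75 + 11 = 41.038 cmH2O; new PIP = 41.038 + (-3.5) = 37.538 cmH2O.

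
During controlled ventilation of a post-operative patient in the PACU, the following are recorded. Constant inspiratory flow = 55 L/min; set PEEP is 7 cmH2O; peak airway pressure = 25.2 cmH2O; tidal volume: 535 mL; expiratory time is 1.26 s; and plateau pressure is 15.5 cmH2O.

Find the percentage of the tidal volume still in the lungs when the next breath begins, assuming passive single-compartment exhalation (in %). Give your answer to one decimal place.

15.1

Flow: 55 L/min ÷ 60 = 0.9167 L/s.
R = (PIP − Pplat)/V̇ = (25.2 − 15.5) / 0.9167 = 9.7/0.9167 = 10.581 cmH2O·s/L.
C = Vt/(Pplat − PEEP) = 535.0 / (15.5 − 7) = 535.0/8.5 = 62.941 mL/cmH2O.
τ = R × C = 10.581 × 0.06294 L/cmH2O = 0.666 s.
Fraction remaining at end-expiration = e^(−Te/τ) = e^(−1.26/0.666) = 0.1508 → 15.08%.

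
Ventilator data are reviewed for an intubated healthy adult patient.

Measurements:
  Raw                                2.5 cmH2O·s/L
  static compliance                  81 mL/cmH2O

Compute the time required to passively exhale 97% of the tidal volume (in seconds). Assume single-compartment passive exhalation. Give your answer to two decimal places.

τ = R × C = 2.5 × 81 mL/cmH2O = 2.5 × 0.081 L/cmH2O = 0.2025 s.
Exhaled fraction f = 1 − e^(−t/τ) → t = −τ·ln(1 − f) = −0.2025·ln(0.03) = 0.7101 s.

0.71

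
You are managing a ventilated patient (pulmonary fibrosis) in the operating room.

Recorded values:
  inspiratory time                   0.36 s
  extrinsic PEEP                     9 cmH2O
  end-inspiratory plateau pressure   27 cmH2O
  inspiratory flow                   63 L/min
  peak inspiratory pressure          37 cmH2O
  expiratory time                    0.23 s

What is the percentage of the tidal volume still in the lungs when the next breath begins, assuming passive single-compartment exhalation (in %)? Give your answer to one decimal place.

Flow: 63 L/min ÷ 60 = 1.05 L/s.
Vt = flow × Ti = 1.05 L/s × 0.36 s × 1000 mL/L = 378.0 mL.
R = (PIP − Pplat)/V̇ = (37 − 27) / 1.05 = 10.0/1.05 = 9.524 cmH2O·s/L.
C = Vt/(Pplat − PEEP) = 378.0 / (27 − 9) = 378.0/18.0 = 21.0 mL/cmH2O.
τ = R × C = 9.524 × 0.021 L/cmH2O = 0.2 s.
Fraction remaining at end-expiration = e^(−Te/τ) = e^(−0.23/0.2) = 0.3166 → 31.66%.

31.7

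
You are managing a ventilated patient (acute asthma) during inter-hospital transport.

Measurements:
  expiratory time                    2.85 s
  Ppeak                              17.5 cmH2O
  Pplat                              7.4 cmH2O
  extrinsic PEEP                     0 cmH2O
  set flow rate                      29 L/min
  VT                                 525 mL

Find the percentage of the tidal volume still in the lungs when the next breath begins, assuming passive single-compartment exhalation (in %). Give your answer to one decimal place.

14.6

Flow: 29 L/min ÷ 60 = 0.4833 L/s.
R = (PIP − Pplat)/V̇ = (17.5 − 7.4) / 0.4833 = 10.1/0.4833 = 20.898 cmH2O·s/L.
C = Vt/(Pplat − PEEP) = 525.0 / (7.4 − 0) = 525.0/7.4 = 70.946 mL/cmH2O.
τ = R × C = 20.898 × 0.07095 L/cmH2O = 1.483 s.
Fraction remaining at end-expiration = e^(−Te/τ) = e^(−2.85/1.483) = 0.1463 → 14.63%.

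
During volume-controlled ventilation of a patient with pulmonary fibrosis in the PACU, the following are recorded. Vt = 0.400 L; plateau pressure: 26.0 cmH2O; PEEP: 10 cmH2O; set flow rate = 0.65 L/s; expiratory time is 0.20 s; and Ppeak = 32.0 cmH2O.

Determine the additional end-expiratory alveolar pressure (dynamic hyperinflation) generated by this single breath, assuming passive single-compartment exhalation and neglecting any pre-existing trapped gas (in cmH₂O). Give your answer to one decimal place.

R = (PIP − Pplat)/V̇ = (32.0 − 26.0) / 0.65 = 6.0/0.65 = 9.231 cmH2O·s/L.
C = Vt/(Pplat − PEEP) = 400.0 / (26.0 − 10) = 400.0/16.0 = 25.0 mL/cmH2O.
τ = R × C = 9.231 × 0.025 L/cmH2O = 0.2308 s.
Fraction remaining = e^(−Te/τ) = e^(−0.20/0.2308) = 0.4204; trapped volume = 400.0 × 0.4204 = 168.16 mL.
Additional alveolar pressure from trapping ≈ V_trapped / C = 168.16 / 25.0 = 6.726 cmH2O.

6.7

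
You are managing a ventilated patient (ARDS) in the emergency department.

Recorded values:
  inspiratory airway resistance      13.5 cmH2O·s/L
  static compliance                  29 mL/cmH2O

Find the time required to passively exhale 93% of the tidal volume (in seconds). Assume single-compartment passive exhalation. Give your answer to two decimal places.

τ = R × C = 13.5 × 29 mL/cmH2O = 13.5 × 0.029 L/cmH2O = 0.3915 s.
Exhaled fraction f = 1 − e^(−t/τ) → t = −τ·ln(1 − f) = −0.3915·ln(0.07) = 1.041 s.

1.04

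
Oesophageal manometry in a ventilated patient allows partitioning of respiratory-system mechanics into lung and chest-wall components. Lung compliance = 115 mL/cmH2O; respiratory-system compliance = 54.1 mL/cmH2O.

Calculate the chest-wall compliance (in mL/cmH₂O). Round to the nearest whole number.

102

1/Ccw = 1/Crs − 1/CL.
1/Ccw = 1/54.1 − 1/115 = 0.009789.
Ccw = 102.16 mL/cmH2O.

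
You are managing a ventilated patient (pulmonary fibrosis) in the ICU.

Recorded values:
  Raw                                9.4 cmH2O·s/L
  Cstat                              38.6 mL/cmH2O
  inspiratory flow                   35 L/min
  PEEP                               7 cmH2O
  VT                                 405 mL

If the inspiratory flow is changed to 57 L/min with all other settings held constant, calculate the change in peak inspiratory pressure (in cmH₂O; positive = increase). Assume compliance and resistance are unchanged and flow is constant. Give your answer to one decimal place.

3.4

Flow: 35 L/min ÷ 60 = 0.5833 L/s.
New flow: 57 L/min ÷ 60 = 0.95 L/s.
PIP = Vt/C + R·V̇ + PEEP (constant-flow equation of motion).
Only the resistive term changes: ΔPIP = R × ΔV̇ = 9.4 × (0.95 − 0.5833) = 9.4 × 0.3667 = 3.447 cmH2O.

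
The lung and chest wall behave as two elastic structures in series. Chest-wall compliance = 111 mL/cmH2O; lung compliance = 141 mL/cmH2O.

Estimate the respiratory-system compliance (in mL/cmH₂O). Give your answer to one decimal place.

Lung and chest wall are elastances in series: 1/Crs = 1/CL + 1/Ccw.
1/Crs = 1/141 + 1/111 = 0.0161.
Crs = 62.112 mL/cmH2O.

62.1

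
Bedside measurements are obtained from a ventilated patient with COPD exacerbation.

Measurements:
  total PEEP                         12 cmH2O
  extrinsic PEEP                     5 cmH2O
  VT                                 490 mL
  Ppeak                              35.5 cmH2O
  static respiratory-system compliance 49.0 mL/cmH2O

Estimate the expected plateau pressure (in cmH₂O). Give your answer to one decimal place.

22.0

End-expiratory occlusion gives total PEEP = 12 cmH2O (intrinsic PEEP = 12 − 5 = 7). Use total PEEP for the elastic gradient.
Pplat = PEEPtotal + Vt / Cstat = 12 + 490 / 49.0 = 12 + 10.0 = 22.0 cmH2O.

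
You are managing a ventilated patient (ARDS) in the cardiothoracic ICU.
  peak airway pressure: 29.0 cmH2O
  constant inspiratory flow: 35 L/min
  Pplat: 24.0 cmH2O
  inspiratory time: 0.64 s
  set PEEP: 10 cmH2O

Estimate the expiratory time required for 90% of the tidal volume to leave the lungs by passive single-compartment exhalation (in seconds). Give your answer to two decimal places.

0.53

Flow: 35 L/min ÷ 60 = 0.5833 L/s.
Vt = flow × Ti = 0.5833 L/s × 0.64 s × 1000 mL/L = 373.31 mL.
R = (PIP − Pplat)/V̇ = (29.0 − 24.0) / 0.5833 = 5.0/0.5833 = 8.572 cmH2O·s/L.
C = Vt/(Pplat − PEEP) = 373.31 / (24.0 − 10) = 373.31/14.0 = 26.665 mL/cmH2O.
τ = R × C = 8.572 × 0.02667 L/cmH2O = 0.2286 s.
t = −τ·ln(1 − 0.90) = −0.2286·ln(0.1) = 0.5264 s.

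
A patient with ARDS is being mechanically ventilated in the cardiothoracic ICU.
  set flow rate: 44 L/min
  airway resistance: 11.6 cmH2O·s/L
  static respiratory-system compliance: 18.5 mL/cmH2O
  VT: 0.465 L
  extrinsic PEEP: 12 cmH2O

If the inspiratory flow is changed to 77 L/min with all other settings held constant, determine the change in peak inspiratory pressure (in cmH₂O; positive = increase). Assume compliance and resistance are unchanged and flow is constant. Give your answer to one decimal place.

6.4

Flow: 44 L/min ÷ 60 = 0.7333 L/s.
New flow: 77 L/min ÷ 60 = 1.2833 L/s.
PIP = Vt/C + R·V̇ + PEEP (constant-flow equation of motion).
Only the resistive term changes: ΔPIP = R × ΔV̇ = 11.6 × (1.2833 − 0.7333) = 11.6 × 0.55 = 6.38 cmH2O.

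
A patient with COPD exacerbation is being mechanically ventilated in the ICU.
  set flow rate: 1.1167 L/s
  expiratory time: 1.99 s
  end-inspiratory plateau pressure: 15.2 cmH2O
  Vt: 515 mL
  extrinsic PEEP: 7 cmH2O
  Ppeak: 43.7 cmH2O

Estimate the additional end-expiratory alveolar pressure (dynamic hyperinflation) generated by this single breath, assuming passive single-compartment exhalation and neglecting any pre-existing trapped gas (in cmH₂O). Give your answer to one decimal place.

2.4

R = (PIP − Pplat)/V̇ = (43.7 − 15.2) / 1.1167 = 28.5/1.1167 = 25.522 cmH2O·s/L.
C = Vt/(Pplat − PEEP) = 515.0 / (15.2 − 7) = 515.0/8.2 = 62.805 mL/cmH2O.
τ = R × C = 25.522 × 0.06281 L/cmH2O = 1.603 s.
Fraction remaining = e^(−Te/τ) = e^(−1.99/1.603) = 0.289; trapped volume = 515.0 × 0.289 = 148.84 mL.
Additional alveolar pressure from trapping ≈ V_trapped / C = 148.84 / 62.805 = 2.37 cmH2O.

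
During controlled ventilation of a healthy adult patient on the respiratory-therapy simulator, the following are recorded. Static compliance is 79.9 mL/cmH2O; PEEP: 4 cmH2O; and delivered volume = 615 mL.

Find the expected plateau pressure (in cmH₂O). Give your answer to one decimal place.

Pplat = PEEP + Vt / Cstat = 4 + 615 / 79.9 = 4 + 7.697 = 11.697 cmH2O.

11.7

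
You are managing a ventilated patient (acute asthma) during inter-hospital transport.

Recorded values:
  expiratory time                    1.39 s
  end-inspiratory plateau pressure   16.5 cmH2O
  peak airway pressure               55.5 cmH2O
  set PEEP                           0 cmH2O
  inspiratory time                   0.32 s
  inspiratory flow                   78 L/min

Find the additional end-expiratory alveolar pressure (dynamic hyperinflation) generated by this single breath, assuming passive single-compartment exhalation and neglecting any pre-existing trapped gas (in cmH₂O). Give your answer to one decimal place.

Flow: 78 L/min ÷ 60 = 1.3 L/s.
Vt = flow × Ti = 1.3 L/s × 0.32 s × 1000 mL/L = 416.0 mL.
R = (PIP − Pplat)/V̇ = (55.5 − 16.5) / 1.3 = 39.0/1.3 = 30.0 cmH2O·s/L.
C = Vt/(Pplat − PEEP) = 416.0 / (16.5 − 0) = 416.0/16.5 = 25.212 mL/cmH2O.
τ = R × C = 30.0 × 0.02521 L/cmH2O = 0.7563 s.
Fraction remaining = e^(−Te/τ) = e^(−1.39/0.7563) = 0.1592; trapped volume = 416.0 × 0.1592 = 66.227 mL.
Additional alveolar pressure from trapping ≈ V_trapped / C = 66.227 / 25.212 = 2.627 cmH2O.

2.6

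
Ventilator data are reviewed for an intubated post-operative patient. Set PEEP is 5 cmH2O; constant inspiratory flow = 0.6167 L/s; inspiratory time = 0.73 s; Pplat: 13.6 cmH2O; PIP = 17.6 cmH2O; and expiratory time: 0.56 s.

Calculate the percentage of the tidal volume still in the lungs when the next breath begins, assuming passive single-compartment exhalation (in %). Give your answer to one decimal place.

Vt = flow × Ti = 0.6167 L/s × 0.73 s × 1000 mL/L = 450.19 mL.
R = (PIP − Pplat)/V̇ = (17.6 − 13.6) / 0.6167 = 4.0/0.6167 = 6.486 cmH2O·s/L.
C = Vt/(Pplat − PEEP) = 450.19 / (13.6 − 5) = 450.19/8.6 = 52.348 mL/cmH2O.
τ = R × C = 6.486 × 0.05235 L/cmH2O = 0.3395 s.
Fraction remaining at end-expiration = e^(−Te/τ) = e^(−0.56/0.3395) = 0.1921 → 19.21%.

19.2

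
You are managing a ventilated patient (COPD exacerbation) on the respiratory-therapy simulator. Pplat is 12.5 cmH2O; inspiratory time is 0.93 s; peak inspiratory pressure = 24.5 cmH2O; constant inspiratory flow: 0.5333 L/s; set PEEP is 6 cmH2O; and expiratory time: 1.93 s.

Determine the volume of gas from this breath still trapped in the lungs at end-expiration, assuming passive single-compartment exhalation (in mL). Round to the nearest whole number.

Vt = flow × Ti = 0.5333 L/s × 0.93 s × 1000 mL/L = 495.97 mL.
R = (PIP − Pplat)/V̇ = (24.5 − 12.5) / 0.5333 = 12.0/0.5333 = 22.501 cmH2O·s/L.
C = Vt/(Pplat − PEEP) = 495.97 / (12.5 − 6) = 495.97/6.5 = 76.303 mL/cmH2O.
τ = R × C = 22.501 × 0.0763 L/cmH2O = 1.717 s.
Fraction remaining = e^(−Te/τ) = e^(−1.93/1.717) = 0.325.
Trapped volume = 495.97 × 0.325 = 161.19 mL.

161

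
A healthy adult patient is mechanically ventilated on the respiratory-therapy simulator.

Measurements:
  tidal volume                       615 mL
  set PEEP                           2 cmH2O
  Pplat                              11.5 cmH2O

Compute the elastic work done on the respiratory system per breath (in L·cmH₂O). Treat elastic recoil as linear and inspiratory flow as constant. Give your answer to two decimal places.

2.92

Elastic work ≈ ½ × (Pplat − PEEP) × Vt = 0.5 × (11.5 − 2) × 0.615 L = 0.5 × 9.5 × 0.615 = 2.921 L·cmH2O.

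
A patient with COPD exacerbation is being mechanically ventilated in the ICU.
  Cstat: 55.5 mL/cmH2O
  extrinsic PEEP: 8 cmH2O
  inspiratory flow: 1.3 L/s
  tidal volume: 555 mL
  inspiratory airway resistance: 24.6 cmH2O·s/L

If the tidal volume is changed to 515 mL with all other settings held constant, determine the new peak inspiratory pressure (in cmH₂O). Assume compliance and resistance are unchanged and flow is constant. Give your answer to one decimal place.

PIP = Vt/C + R·V̇ + PEEP (constant-flow equation of motion).
Only the elastic term changes: ΔPIP = ΔVt / C = (515 − 555) / 55.5 = -0.7207 cmH2O.
Original PIP = 555/55.5 + 24.6×1.3 + 8 = 49.98 cmH2O; new PIP = 49.98 + (-0.7207) = 49.259 cmH2O.

49.3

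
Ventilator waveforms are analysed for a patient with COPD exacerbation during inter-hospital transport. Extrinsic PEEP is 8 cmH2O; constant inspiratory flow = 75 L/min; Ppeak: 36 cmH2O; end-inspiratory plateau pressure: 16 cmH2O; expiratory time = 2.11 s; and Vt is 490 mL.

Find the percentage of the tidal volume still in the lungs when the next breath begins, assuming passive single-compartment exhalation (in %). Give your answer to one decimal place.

11.6

Flow: 75 L/min ÷ 60 = 1.25 L/s.
R = (PIP − Pplat)/V̇ = (36 − 16) / 1.25 = 20.0/1.25 = 16.0 cmH2O·s/L.
C = Vt/(Pplat − PEEP) = 490.0 / (16 − 8) = 490.0/8.0 = 61.25 mL/cmH2O.
τ = R × C = 16.0 × 0.06125 L/cmH2O = 0.98 s.
Fraction remaining at end-expiration = e^(−Te/τ) = e^(−2.11/0.98) = 0.1161 → 11.61%.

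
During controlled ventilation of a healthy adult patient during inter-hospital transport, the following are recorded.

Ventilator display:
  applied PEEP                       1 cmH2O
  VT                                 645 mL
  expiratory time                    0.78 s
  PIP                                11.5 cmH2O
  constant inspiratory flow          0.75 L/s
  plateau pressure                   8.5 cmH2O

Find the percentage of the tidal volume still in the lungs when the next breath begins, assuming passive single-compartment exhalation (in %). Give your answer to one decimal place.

R = (PIP − Pplat)/V̇ = (11.5 − 8.5) / 0.75 = 3.0/0.75 = 4.0 cmH2O·s/L.
C = Vt/(Pplat − PEEP) = 645.0 / (8.5 − 1) = 645.0/7.5 = 86.0 mL/cmH2O.
τ = R × C = 4.0 × 0.086 L/cmH2O = 0.344 s.
Fraction remaining at end-expiration = e^(−Te/τ) = e^(−0.78/0.344) = 0.1036 → 10.36%.

10.4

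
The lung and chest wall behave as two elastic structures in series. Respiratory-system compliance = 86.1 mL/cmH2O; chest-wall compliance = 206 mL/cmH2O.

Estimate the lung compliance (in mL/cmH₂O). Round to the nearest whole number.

148

1/CL = 1/Crs − 1/Ccw.
1/CL = 1/86.1 − 1/206 = 0.00676.
CL = 147.93 mL/cmH2O.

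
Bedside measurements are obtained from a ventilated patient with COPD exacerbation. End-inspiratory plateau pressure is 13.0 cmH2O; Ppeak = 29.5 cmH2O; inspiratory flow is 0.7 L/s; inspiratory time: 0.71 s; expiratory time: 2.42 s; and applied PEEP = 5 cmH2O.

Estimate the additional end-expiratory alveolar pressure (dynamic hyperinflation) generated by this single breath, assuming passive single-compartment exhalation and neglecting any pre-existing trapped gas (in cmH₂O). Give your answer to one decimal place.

Vt = flow × Ti = 0.7 L/s × 0.71 s × 1000 mL/L = 497.0 mL.
R = (PIP − Pplat)/V̇ = (29.5 − 13.0) / 0.7 = 16.5/0.7 = 23.571 cmH2O·s/L.
C = Vt/(Pplat − PEEP) = 497.0 / (13.0 − 5) = 497.0/8.0 = 62.125 mL/cmH2O.
τ = R × C = 23.571 × 0.06213 L/cmH2O = 1.464 s.
Fraction remaining = e^(−Te/τ) = e^(−2.42/1.464) = 0.1915; trapped volume = 497.0 × 0.1915 = 95.176 mL.
Additional alveolar pressure from trapping ≈ V_trapped / C = 95.176 / 62.125 = 1.532 cmH2O.

1.5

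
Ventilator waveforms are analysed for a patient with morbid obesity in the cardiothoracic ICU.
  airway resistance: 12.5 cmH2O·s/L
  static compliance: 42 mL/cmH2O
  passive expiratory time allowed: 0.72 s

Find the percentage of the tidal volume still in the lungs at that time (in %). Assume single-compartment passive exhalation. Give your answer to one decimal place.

τ = R × C = 12.5 × 42 mL/cmH2O = 12.5 × 0.042 L/cmH2O = 0.525 s.
Passive exhalation: V(t)/V₀ = e^(−t/τ) = e^(−0.72/0.525) = 0.2537.
Fraction remaining = 0.2537 → 25.37%.

25.4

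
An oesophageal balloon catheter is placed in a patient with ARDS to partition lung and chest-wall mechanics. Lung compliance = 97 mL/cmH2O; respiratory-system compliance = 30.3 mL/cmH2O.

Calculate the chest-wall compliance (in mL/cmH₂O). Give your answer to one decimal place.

1/Ccw = 1/Crs − 1/CL.
1/Ccw = 1/30.3 − 1/97 = 0.02269.
Ccw = 44.072 mL/cmH2O.

44.1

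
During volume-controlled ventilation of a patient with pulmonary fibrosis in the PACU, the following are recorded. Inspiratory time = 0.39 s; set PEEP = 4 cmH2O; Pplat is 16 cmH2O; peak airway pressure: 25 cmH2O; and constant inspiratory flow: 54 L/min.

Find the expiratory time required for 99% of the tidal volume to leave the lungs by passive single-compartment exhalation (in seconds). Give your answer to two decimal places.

1.35

Flow: 54 L/min ÷ 60 = 0.9 L/s.
Vt = flow × Ti = 0.9 L/s × 0.39 s × 1000 mL/L = 351.0 mL.
R = (PIP − Pplat)/V̇ = (25 − 16) / 0.9 = 9.0/0.9 = 10.0 cmH2O·s/L.
C = Vt/(Pplat − PEEP) = 351.0 / (16 − 4) = 351.0/12.0 = 29.25 mL/cmH2O.
τ = R × C = 10.0 × 0.02925 L/cmH2O = 0.2925 s.
t = −τ·ln(1 − 0.99) = −0.2925·ln(0.01) = 1.347 s.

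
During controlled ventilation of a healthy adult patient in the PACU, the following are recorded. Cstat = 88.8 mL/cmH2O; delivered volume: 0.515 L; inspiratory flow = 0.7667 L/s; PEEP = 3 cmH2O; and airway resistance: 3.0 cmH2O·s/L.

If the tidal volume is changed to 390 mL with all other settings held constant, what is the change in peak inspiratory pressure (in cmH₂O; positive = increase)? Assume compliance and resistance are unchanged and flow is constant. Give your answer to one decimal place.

-1.4

PIP = Vt/C + R·V̇ + PEEP (constant-flow equation of motion).
Only the elastic term changes: ΔPIP = ΔVt / C = (390 − 515) / 88.8 = -1.408 cmH2O.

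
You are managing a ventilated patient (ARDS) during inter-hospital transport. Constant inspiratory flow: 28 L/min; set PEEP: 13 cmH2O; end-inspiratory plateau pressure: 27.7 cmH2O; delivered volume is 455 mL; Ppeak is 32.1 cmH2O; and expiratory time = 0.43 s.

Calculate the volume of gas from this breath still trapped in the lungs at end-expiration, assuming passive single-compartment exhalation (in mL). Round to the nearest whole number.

Flow: 28 L/min ÷ 60 = 0.4667 L/s.
R = (PIP − Pplat)/V̇ = (32.1 − 27.7) / 0.4667 = 4.4/0.4667 = 9.428 cmH2O·s/L.
C = Vt/(Pplat − PEEP) = 455.0 / (27.7 − 13) = 455.0/14.7 = 30.952 mL/cmH2O.
τ = R × C = 9.428 × 0.03095 L/cmH2O = 0.2918 s.
Fraction remaining = e^(−Te/τ) = e^(−0.43/0.2918) = 0.2291.
Trapped volume = 455.0 × 0.2291 = 104.24 mL.

104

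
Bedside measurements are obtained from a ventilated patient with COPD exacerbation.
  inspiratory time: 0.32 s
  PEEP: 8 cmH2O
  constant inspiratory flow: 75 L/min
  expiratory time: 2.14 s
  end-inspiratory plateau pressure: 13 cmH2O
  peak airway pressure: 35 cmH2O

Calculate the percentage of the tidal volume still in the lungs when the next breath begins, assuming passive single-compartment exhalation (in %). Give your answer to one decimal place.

21.9

Flow: 75 L/min ÷ 60 = 1.25 L/s.
Vt = flow × Ti = 1.25 L/s × 0.32 s × 1000 mL/L = 400.0 mL.
R = (PIP − Pplat)/V̇ = (35 − 13) / 1.25 = 22.0/1.25 = 17.6 cmH2O·s/L.
C = Vt/(Pplat − PEEP) = 400.0 / (13 − 8) = 400.0/5.0 = 80.0 mL/cmH2O.
τ = R × C = 17.6 × 0.08 L/cmH2O = 1.408 s.
Fraction remaining at end-expiration = e^(−Te/τ) = e^(−2.14/1.408) = 0.2187 → 21.87%.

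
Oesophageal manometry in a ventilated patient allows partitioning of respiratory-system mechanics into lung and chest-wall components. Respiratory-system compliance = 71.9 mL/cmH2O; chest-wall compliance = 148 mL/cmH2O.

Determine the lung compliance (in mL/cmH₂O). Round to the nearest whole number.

1/CL = 1/Crs − 1/Ccw.
1/CL = 1/71.9 − 1/148 = 0.007151.
CL = 139.84 mL/cmH2O.

140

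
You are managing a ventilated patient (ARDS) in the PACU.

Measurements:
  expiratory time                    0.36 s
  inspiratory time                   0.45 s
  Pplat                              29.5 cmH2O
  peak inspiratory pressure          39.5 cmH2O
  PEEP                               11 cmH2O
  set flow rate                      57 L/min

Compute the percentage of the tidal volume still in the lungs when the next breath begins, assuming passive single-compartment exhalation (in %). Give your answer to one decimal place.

22.8

Flow: 57 L/min ÷ 60 = 0.95 L/s.
Vt = flow × Ti = 0.95 L/s × 0.45 s × 1000 mL/L = 427.5 mL.
R = (PIP − Pplat)/V̇ = (39.5 − 29.5) / 0.95 = 10.0/0.95 = 10.526 cmH2O·s/L.
C = Vt/(Pplat − PEEP) = 427.5 / (29.5 − 11) = 427.5/18.5 = 23.108 mL/cmH2O.
τ = R × C = 10.526 × 0.02311 L/cmH2O = 0.2433 s.
Fraction remaining at end-expiration = e^(−Te/τ) = e^(−0.36/0.2433) = 0.2277 → 22.77%.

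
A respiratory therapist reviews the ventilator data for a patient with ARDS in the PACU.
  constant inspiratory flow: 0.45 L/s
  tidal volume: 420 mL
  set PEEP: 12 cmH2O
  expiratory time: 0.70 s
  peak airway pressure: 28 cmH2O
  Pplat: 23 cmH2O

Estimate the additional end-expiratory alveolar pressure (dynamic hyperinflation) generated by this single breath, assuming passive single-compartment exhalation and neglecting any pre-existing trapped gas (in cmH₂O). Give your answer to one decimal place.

2.1

R = (PIP − Pplat)/V̇ = (28 − 23) / 0.45 = 5.0/0.45 = 11.111 cmH2O·s/L.
C = Vt/(Pplat − PEEP) = 420.0 / (23 − 12) = 420.0/11.0 = 38.182 mL/cmH2O.
τ = R × C = 11.111 × 0.03818 L/cmH2O = 0.4242 s.
Fraction remaining = e^(−Te/τ) = e^(−0.70/0.4242) = 0.192; trapped volume = 420.0 × 0.192 = 80.64 mL.
Additional alveolar pressure from trapping ≈ V_trapped / C = 80.64 / 38.182 = 2.112 cmH2O.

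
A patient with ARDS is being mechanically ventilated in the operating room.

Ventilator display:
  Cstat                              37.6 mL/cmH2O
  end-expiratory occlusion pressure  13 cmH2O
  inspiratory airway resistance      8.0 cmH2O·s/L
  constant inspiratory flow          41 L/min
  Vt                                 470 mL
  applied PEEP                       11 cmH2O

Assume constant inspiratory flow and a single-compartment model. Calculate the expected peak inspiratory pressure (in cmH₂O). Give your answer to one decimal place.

Flow: 41 L/min ÷ 60 = 0.6833 L/s.
Total PEEP = 13 cmH2O (set 11 + intrinsic 2); this is the baseline alveolar pressure.
Equation of motion (constant flow): PIP = Vt/C + R·V̇ + PEEP.
PIP = 470/37.6 + 8.0×0.6833 + 13 = 12.5 + 5.466 + 13 = 30.966 cmH2O.

31.0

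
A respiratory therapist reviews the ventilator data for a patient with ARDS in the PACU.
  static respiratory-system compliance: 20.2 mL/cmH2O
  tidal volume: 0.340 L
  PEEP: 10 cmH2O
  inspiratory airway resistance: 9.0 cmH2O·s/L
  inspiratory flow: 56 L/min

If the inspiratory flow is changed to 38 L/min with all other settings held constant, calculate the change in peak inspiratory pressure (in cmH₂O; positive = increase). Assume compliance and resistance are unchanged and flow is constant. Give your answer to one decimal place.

-2.7

Flow: 56 L/min ÷ 60 = 0.9333 L/s.
New flow: 38 L/min ÷ 60 = 0.6333 L/s.
PIP = Vt/C + R·V̇ + PEEP (constant-flow equation of motion).
Only the resistive term changes: ΔPIP = R × ΔV̇ = 9.0 × (0.6333 − 0.9333) = 9.0 × -0.3 = -2.7 cmH2O.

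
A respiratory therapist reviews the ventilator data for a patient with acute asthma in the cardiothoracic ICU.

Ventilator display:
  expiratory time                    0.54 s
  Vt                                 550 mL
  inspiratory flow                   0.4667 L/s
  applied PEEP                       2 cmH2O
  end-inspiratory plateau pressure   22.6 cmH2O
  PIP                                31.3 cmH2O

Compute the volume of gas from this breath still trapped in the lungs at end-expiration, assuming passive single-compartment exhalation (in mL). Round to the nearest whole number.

R = (PIP − Pplat)/V̇ = (31.3 − 22.6) / 0.4667 = 8.7/0.4667 = 18.642 cmH2O·s/L.
C = Vt/(Pplat − PEEP) = 550.0 / (22.6 − 2) = 550.0/20.6 = 26.699 mL/cmH2O.
τ = R × C = 18.642 × 0.0267 L/cmH2O = 0.4977 s.
Fraction remaining = e^(−Te/τ) = e^(−0.54/0.4977) = 0.3379.
Trapped volume = 550.0 × 0.3379 = 185.85 mL.

186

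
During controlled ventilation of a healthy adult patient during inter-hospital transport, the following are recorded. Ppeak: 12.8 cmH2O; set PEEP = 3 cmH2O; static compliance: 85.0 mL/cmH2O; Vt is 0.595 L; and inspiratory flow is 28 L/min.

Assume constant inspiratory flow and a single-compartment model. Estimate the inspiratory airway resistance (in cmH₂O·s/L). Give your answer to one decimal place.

6.0

Flow: 28 L/min ÷ 60 = 0.4667 L/s.
Equation of motion (constant flow): PIP = Vt/C + R·V̇ + PEEP.
R·V̇ = PIP − Vt/C − PEEP = 12.8 − 595/85.0 − 3 = 12.8 − 7.0 − 3 = 2.8 cmH2O.
R = 2.8 / 0.4667 = 6.0 cmH2O·s/L.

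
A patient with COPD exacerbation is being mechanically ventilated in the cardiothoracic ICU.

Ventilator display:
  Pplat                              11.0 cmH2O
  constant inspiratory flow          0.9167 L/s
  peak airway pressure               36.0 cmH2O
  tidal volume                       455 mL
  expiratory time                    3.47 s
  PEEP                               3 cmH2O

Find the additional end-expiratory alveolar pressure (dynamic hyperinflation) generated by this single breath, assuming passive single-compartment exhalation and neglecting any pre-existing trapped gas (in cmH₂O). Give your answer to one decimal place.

0.9

R = (PIP − Pplat)/V̇ = (36.0 − 11.0) / 0.9167 = 25.0/0.9167 = 27.272 cmH2O·s/L.
C = Vt/(Pplat − PEEP) = 455.0 / (11.0 − 3) = 455.0/8.0 = 56.875 mL/cmH2O.
τ = R × C = 27.272 × 0.05688 L/cmH2O = 1.551 s.
Fraction remaining = e^(−Te/τ) = e^(−3.47/1.551) = 0.1067; trapped volume = 455.0 × 0.1067 = 48.549 mL.
Additional alveolar pressure from trapping ≈ V_trapped / C = 48.549 / 56.875 = 0.8536 cmH2O.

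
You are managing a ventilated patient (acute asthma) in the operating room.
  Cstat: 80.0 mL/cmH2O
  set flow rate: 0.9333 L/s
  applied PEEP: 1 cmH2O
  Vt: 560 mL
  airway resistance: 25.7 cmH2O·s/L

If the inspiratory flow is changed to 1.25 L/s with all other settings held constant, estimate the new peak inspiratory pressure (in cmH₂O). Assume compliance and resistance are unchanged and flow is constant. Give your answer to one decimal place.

PIP = Vt/C + R·V̇ + PEEP (constant-flow equation of motion).
Only the resistive term changes: ΔPIP = R × ΔV̇ = 25.7 × (1.25 − 0.9333) = 25.7 × 0.3167 = 8.139 cmH2O.
Original PIP = 560/80.0 + 25.7×0.9333 + 1 = 31.986 cmH2O; new PIP = 31.986 + (8.139) = 40.125 cmH2O.

40.1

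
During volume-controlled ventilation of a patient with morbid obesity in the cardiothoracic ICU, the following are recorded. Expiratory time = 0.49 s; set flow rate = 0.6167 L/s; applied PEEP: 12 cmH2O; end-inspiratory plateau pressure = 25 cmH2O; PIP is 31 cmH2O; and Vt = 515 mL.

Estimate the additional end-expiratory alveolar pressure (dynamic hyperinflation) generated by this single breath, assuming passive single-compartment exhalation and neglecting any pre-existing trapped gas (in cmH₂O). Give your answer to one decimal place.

3.6

R = (PIP − Pplat)/V̇ = (31 − 25) / 0.6167 = 6.0/0.6167 = 9.729 cmH2O·s/L.
C = Vt/(Pplat − PEEP) = 515.0 / (25 − 12) = 515.0/13.0 = 39.615 mL/cmH2O.
τ = R × C = 9.729 × 0.03962 L/cmH2O = 0.3855 s.
Fraction remaining = e^(−Te/τ) = e^(−0.49/0.3855) = 0.2805; trapped volume = 515.0 × 0.2805 = 144.46 mL.
Additional alveolar pressure from trapping ≈ V_trapped / C = 144.46 / 39.615 = 3.647 cmH2O.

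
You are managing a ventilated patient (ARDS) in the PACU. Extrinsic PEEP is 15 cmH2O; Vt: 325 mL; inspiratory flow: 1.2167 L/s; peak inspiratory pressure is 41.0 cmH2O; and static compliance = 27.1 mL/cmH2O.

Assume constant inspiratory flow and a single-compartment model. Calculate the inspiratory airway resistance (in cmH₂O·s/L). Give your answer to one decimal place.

11.5

Equation of motion (constant flow): PIP = Vt/C + R·V̇ + PEEP.
R·V̇ = PIP − Vt/C − PEEP = 41.0 − 325/27.1 − 15 = 41.0 − 11.993 − 15 = 14.007 cmH2O.
R = 14.007 / 1.2167 = 11.512 cmH2O·s/L.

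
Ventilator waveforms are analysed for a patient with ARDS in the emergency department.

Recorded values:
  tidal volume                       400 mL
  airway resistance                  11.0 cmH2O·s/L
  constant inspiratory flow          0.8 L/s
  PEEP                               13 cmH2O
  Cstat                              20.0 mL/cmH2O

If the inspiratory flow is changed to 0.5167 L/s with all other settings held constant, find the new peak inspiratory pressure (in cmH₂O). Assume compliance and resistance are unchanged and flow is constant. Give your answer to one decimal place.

38.7

PIP = Vt/C + R·V̇ + PEEP (constant-flow equation of motion).
Only the resistive term changes: ΔPIP = R × ΔV̇ = 11.0 × (0.5167 − 0.8) = 11.0 × -0.2833 = -3.116 cmH2O.
Original PIP = 400/20.0 + 11.0×0.8 + 13 = 41.8 cmH2O; new PIP = 41.8 + (-3.116) = 38.684 cmH2O.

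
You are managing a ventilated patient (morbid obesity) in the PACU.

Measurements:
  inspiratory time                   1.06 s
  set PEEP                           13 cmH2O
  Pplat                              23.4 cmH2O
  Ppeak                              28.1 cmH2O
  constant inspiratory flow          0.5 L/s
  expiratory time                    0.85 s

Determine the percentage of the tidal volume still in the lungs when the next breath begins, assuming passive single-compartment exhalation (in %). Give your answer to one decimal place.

17.0

Vt = flow × Ti = 0.5 L/s × 1.06 s × 1000 mL/L = 530.0 mL.
R = (PIP − Pplat)/V̇ = (28.1 − 23.4) / 0.5 = 4.7/0.5 = 9.4 cmH2O·s/L.
C = Vt/(Pplat − PEEP) = 530.0 / (23.4 − 13) = 530.0/10.4 = 50.962 mL/cmH2O.
τ = R × C = 9.4 × 0.05096 L/cmH2O = 0.479 s.
Fraction remaining at end-expiration = e^(−Te/τ) = e^(−0.85/0.479) = 0.1696 → 16.96%.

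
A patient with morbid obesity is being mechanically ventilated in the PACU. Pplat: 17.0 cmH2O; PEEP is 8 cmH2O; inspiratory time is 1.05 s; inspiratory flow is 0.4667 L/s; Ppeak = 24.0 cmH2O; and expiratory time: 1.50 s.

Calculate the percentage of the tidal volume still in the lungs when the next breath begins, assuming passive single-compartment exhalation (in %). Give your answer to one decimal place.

15.9

Vt = flow × Ti = 0.4667 L/s × 1.05 s × 1000 mL/L = 490.04 mL.
R = (PIP − Pplat)/V̇ = (24.0 − 17.0) / 0.4667 = 7.0/0.4667 = 14.999 cmH2O·s/L.
C = Vt/(Pplat − PEEP) = 490.04 / (17.0 − 8) = 490.04/9.0 = 54.449 mL/cmH2O.
τ = R × C = 14.999 × 0.05445 L/cmH2O = 0.8167 s.
Fraction remaining at end-expiration = e^(−Te/τ) = e^(−1.50/0.8167) = 0.1593 → 15.93%.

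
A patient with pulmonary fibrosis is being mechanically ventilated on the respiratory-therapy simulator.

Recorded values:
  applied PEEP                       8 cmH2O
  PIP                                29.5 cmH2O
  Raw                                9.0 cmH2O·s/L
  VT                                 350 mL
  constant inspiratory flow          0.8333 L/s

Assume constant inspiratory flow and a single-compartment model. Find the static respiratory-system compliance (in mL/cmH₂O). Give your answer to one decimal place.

Equation of motion (constant flow): PIP = Vt/C + R·V̇ + PEEP.
Vt/C = PIP − R·V̇ − PEEP = 29.5 − 9.0×0.8333 − 8 = 29.5 − 7.5 − 8 = 14.0 cmH2O.
C = Vt / 14.0 = 350 / 14.0 = 25.0 mL/cmH2O.

25.0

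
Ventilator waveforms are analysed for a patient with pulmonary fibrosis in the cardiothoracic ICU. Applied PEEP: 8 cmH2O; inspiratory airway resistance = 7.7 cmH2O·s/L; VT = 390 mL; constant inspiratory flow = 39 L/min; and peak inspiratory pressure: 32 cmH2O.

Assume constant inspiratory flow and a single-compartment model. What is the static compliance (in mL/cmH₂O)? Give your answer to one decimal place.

20.5

Flow: 39 L/min ÷ 60 = 0.65 L/s.
Equation of motion (constant flow): PIP = Vt/C + R·V̇ + PEEP.
Vt/C = PIP − R·V̇ − PEEP = 32 − 7.7×0.65 − 8 = 32 − 5.005 − 8 = 18.995 cmH2O.
C = Vt / 18.995 = 390 / 18.995 = 20.532 mL/cmH2O.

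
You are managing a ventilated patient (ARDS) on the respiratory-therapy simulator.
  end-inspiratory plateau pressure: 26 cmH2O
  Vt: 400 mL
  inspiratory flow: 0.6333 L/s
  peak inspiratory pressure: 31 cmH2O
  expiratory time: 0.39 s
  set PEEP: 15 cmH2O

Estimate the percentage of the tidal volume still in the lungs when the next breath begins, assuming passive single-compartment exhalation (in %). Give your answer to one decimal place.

25.7

R = (PIP − Pplat)/V̇ = (31 − 26) / 0.6333 = 5.0/0.6333 = 7.895 cmH2O·s/L.
C = Vt/(Pplat − PEEP) = 400.0 / (26 − 15) = 400.0/11.0 = 36.364 mL/cmH2O.
τ = R × C = 7.895 × 0.03636 L/cmH2O = 0.2871 s.
Fraction remaining at end-expiration = e^(−Te/τ) = e^(−0.39/0.2871) = 0.2571 → 25.71%.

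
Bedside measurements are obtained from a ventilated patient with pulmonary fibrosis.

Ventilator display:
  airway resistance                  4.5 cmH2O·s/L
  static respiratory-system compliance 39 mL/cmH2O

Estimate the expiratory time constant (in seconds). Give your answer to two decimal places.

τ = R × C = 4.5 × 39 mL/cmH2O = 4.5 × 0.039 L/cmH2O = 0.1755 s.

0.18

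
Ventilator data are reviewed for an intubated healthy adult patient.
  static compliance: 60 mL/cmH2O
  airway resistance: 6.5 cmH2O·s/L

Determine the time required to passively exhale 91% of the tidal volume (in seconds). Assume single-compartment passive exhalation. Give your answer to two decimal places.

τ = R × C = 6.5 × 60 mL/cmH2O = 6.5 × 0.060 L/cmH2O = 0.39 s.
Exhaled fraction f = 1 − e^(−t/τ) → t = −τ·ln(1 − f) = −0.39·ln(0.09) = 0.9391 s.

0.94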